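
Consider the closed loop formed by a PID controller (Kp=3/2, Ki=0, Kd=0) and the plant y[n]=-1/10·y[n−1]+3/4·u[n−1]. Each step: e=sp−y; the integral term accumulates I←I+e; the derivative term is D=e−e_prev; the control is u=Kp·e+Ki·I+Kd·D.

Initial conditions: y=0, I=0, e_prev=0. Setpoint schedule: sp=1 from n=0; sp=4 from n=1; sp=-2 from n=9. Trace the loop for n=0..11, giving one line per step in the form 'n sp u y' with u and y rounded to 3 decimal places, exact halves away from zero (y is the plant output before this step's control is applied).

(exact arithmetic carried between steps; '≈' marks a value shown rounded to 6 d.p. or computed from one; I and e_prev carry over from the previous line; the table rounds u and y to 3 d.p., halves away from zero)
n=0: y=0, sp=1, e=sp−y=1; I=1, D=e−e_prev=1; u=3/2·1+0·1+0·1=1.5; next y=-1/10·0+3/4·1.5=1.125
n=1: y=1.125, sp=4, e=sp−y=2.875; I=3.875, D=e−e_prev=1.875; u=3/2·2.875+0·3.875+0·1.875=4.3125; next y=-1/10·1.125+3/4·4.3125=3.121875
n=2: y=3.121875, sp=4, e=sp−y=0.878125; I=4.753125, D=e−e_prev=-1.996875; u=3/2·0.878125+0·4.753125+0·(-1.996875)≈1.317188; next y=-1/10·3.121875+3/4·1.317188≈0.675703
n=3: y≈0.675703, sp=4, e=sp−y≈3.324297; I≈8.077422, D=e−e_prev≈2.446172; u=3/2·3.324297+0·8.077422+0·2.446172≈4.986445; next y=-1/10·0.675703+3/4·4.986445≈3.672264
n=4: y≈3.672264, sp=4, e=sp−y≈0.327736; I≈8.405158, D=e−e_prev≈-2.996561; u=3/2·0.327736+0·8.405158+0·(-2.996561)≈0.491604; next y=-1/10·3.672264+3/4·0.491604≈0.001477
n=5: y≈0.001477, sp=4, e=sp−y≈3.998523; I≈12.403681, D=e−e_prev≈3.670787; u=3/2·3.998523+0·12.403681+0·3.670787≈5.997784; next y=-1/10·0.001477+3/4·5.997784≈4.498191
n=6: y≈4.498191, sp=4, e=sp−y≈-0.498191; I≈11.905491, D=e−e_prev≈-4.496714; u=3/2·(-0.498191)+0·11.905491+0·(-4.496714)≈-0.747286; next y=-1/10·4.498191+3/4·(-0.747286)≈-1.010284
n=7: y≈-1.010284, sp=4, e=sp−y≈5.010284; I≈16.915774, D=e−e_prev≈5.508474; u=3/2·5.010284+0·16.915774+0·5.508474≈7.515425; next y=-1/10·(-1.010284)+3/4·7.515425≈5.737597
n=8: y≈5.737597, sp=4, e=sp−y≈-1.737597; I≈15.178177, D=e−e_prev≈-6.747881; u=3/2·(-1.737597)+0·15.178177+0·(-6.747881)≈-2.606396; next y=-1/10·5.737597+3/4·(-2.606396)≈-2.528557
n=9: y≈-2.528557, sp=-2, e=sp−y≈0.528557; I≈15.706734, D=e−e_prev≈2.266154; u=3/2·0.528557+0·15.706734+0·2.266154≈0.792835; next y=-1/10·(-2.528557)+3/4·0.792835≈0.847482
n=10: y≈0.847482, sp=-2, e=sp−y≈-2.847482; I≈12.859251, D=e−e_prev≈-3.376039; u=3/2·(-2.847482)+0·12.859251+0·(-3.376039)≈-4.271223; next y=-1/10·0.847482+3/4·(-4.271223)≈-3.288166
n=11: y≈-3.288166, sp=-2, e=sp−y≈1.288166; I≈14.147417, D=e−e_prev≈4.135648; u=3/2·1.288166+0·14.147417+0·4.135648≈1.932248; next y=-1/10·(-3.288166)+3/4·1.932248≈1.778003

0 1 1.500 0.000
1 4 4.313 1.125
2 4 1.317 3.122
3 4 4.986 0.676
4 4 0.492 3.672
5 4 5.998 0.001
6 4 -0.747 4.498
7 4 7.515 -1.010
8 4 -2.606 5.738
9 -2 0.793 -2.529
10 -2 -4.271 0.847
11 -2 1.932 -3.288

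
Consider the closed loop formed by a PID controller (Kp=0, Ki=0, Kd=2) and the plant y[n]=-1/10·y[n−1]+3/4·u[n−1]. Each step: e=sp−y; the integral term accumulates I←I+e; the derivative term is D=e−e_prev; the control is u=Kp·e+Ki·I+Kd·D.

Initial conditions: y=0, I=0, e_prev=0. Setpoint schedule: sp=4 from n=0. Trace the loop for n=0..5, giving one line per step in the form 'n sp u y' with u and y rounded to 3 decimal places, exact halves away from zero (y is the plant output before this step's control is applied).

(exact arithmetic carried between steps; '≈' marks a value shown rounded to 6 d.p. or computed from one; I and e_prev carry over from the previous line; the table rounds u and y to 3 d.p., halves away from zero)
n=0: y=0, sp=4, e=sp−y=4; I=4, D=e−e_prev=4; u=0·4+0·4+2·4=8; next y=-1/10·0+3/4·8=6
n=1: y=6, sp=4, e=sp−y=-2; I=2, D=e−e_prev=-6; u=0·(-2)+0·2+2·(-6)=-12; next y=-1/10·6+3/4·(-12)=-9.6
n=2: y=-9.6, sp=4, e=sp−y=13.6; I=15.6, D=e−e_prev=15.6; u=0·13.6+0·15.6+2·15.6=31.2; next y=-1/10·(-9.6)+3/4·31.2=24.36
n=3: y=24.36, sp=4, e=sp−y=-20.36; I=-4.76, D=e−e_prev=-33.96; u=0·(-20.36)+0·(-4.76)+2·(-33.96)=-67.92; next y=-1/10·24.36+3/4·(-67.92)=-53.376
n=4: y=-53.376, sp=4, e=sp−y=57.376; I=52.616, D=e−e_prev=77.736; u=0·57.376+0·52.616+2·77.736=155.472; next y=-1/10·(-53.376)+3/4·155.472=121.9416
n=5: y=121.9416, sp=4, e=sp−y=-117.9416; I=-65.3256, D=e−e_prev=-175.3176; u=0·(-117.9416)+0·(-65.3256)+2·(-175.3176)=-350.6352; next y=-1/10·121.9416+3/4·(-350.6352)=-275.17056

0 4 8.000 0.000
1 4 -12.000 6.000
2 4 31.200 -9.600
3 4 -67.920 24.360
4 4 155.472 -53.376
5 4 -350.635 121.942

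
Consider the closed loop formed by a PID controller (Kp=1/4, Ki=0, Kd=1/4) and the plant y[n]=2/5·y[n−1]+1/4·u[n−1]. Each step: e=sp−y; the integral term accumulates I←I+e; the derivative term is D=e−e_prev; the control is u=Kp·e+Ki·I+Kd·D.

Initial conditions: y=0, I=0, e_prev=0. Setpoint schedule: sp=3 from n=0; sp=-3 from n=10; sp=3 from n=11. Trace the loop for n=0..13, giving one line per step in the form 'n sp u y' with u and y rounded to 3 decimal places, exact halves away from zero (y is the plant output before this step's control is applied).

(exact arithmetic carried between steps; '≈' marks a value shown rounded to 6 d.p. or computed from one; I and e_prev carry over from the previous line; the table rounds u and y to 3 d.p., halves away from zero)
n=0: y=0, sp=3, e=sp−y=3; I=3, D=e−e_prev=3; u=1/4·3+0·3+1/4·3=1.5; next y=2/5·0+1/4·1.5=0.375
n=1: y=0.375, sp=3, e=sp−y=2.625; I=5.625, D=e−e_prev=-0.375; u=1/4·2.625+0·5.625+1/4·(-0.375)=0.5625; next y=2/5·0.375+1/4·0.5625=0.290625
n=2: y=0.290625, sp=3, e=sp−y=2.709375; I=8.334375, D=e−e_prev=0.084375; u=1/4·2.709375+0·8.334375+1/4·0.084375≈0.698438; next y=2/5·0.290625+1/4·0.698438≈0.290859
n=3: y≈0.290859, sp=3, e=sp−y≈2.709141; I≈11.043516, D=e−e_prev≈-0.000234; u=1/4·2.709141+0·11.043516+1/4·(-0.000234)≈0.677227; next y=2/5·0.290859+1/4·0.677227≈0.285650
n=4: y≈0.285650, sp=3, e=sp−y≈2.714350; I≈13.757865, D=e−e_prev≈0.005209; u=1/4·2.714350+0·13.757865+1/4·0.005209≈0.679890; next y=2/5·0.285650+1/4·0.679890≈0.284233
n=5: y≈0.284233, sp=3, e=sp−y≈2.715767; I≈16.473633, D=e−e_prev≈0.001418; u=1/4·2.715767+0·16.473633+1/4·0.001418≈0.679296; next y=2/5·0.284233+1/4·0.679296≈0.283517
n=6: y≈0.283517, sp=3, e=sp−y≈2.716483; I≈19.190116, D=e−e_prev≈0.000715; u=1/4·2.716483+0·19.190116+1/4·0.000715≈0.679300; next y=2/5·0.283517+1/4·0.679300≈0.283232
n=7: y≈0.283232, sp=3, e=sp−y≈2.716768; I≈21.906884, D=e−e_prev≈0.000285; u=1/4·2.716768+0·21.906884+1/4·0.000285≈0.679263; next y=2/5·0.283232+1/4·0.679263≈0.283109
n=8: y≈0.283109, sp=3, e=sp−y≈2.716891; I≈24.623775, D=e−e_prev≈0.000123; u=1/4·2.716891+0·24.623775+1/4·0.000123≈0.679254; next y=2/5·0.283109+1/4·0.679254≈0.283057
n=9: y≈0.283057, sp=3, e=sp−y≈2.716943; I≈27.340718, D=e−e_prev≈0.000052; u=1/4·2.716943+0·27.340718+1/4·0.000052≈0.679249; next y=2/5·0.283057+1/4·0.679249≈0.283035
n=10: y≈0.283035, sp=-3, e=sp−y≈-3.283035; I≈24.057684, D=e−e_prev≈-5.999978; u=1/4·(-3.283035)+0·24.057684+1/4·(-5.999978)≈-2.320753; next y=2/5·0.283035+1/4·(-2.320753)≈-0.466974
n=11: y≈-0.466974, sp=3, e=sp−y≈3.466974; I≈27.524658, D=e−e_prev≈6.750009; u=1/4·3.466974+0·27.524658+1/4·6.750009≈2.554246; next y=2/5·(-0.466974)+1/4·2.554246≈0.451772
n=12: y≈0.451772, sp=3, e=sp−y≈2.548228; I≈30.072886, D=e−e_prev≈-0.918746; u=1/4·2.548228+0·30.072886+1/4·(-0.918746)≈0.407371; next y=2/5·0.451772+1/4·0.407371≈0.282551
n=13: y≈0.282551, sp=3, e=sp−y≈2.717449; I≈32.790335, D=e−e_prev≈0.169220; u=1/4·2.717449+0·32.790335+1/4·0.169220≈0.721667; next y=2/5·0.282551+1/4·0.721667≈0.293437

0 3 1.500 0.000
1 3 0.563 0.375
2 3 0.698 0.291
3 3 0.677 0.291
4 3 0.680 0.286
5 3 0.679 0.284
6 3 0.679 0.284
7 3 0.679 0.283
8 3 0.679 0.283
9 3 0.679 0.283
10 -3 -2.321 0.283
11 3 2.554 -0.467
12 3 0.407 0.452
13 3 0.722 0.283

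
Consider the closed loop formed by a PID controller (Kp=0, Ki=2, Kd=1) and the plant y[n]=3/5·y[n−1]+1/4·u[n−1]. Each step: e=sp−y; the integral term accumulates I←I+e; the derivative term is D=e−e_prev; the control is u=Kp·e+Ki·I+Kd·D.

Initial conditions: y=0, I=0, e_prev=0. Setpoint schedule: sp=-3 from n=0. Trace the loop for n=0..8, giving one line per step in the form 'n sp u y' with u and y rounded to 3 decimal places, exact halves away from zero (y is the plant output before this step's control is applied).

(exact arithmetic carried between steps; '≈' marks a value shown rounded to 6 d.p. or computed from one; I and e_prev carry over from the previous line; the table rounds u and y to 3 d.p., halves away from zero)
n=0: y=0, sp=-3, e=sp−y=-3; I=-3, D=e−e_prev=-3; u=0·(-3)+2·(-3)+1·(-3)=-9; next y=3/5·0+1/4·(-9)=-2.25
n=1: y=-2.25, sp=-3, e=sp−y=-0.75; I=-3.75, D=e−e_prev=2.25; u=0·(-0.75)+2·(-3.75)+1·2.25=-5.25; next y=3/5·(-2.25)+1/4·(-5.25)=-2.6625
n=2: y=-2.6625, sp=-3, e=sp−y=-0.3375; I=-4.0875, D=e−e_prev=0.4125; u=0·(-0.3375)+2·(-4.0875)+1·0.4125=-7.7625; next y=3/5·(-2.6625)+1/4·(-7.7625)=-3.538125
n=3: y=-3.538125, sp=-3, e=sp−y=0.538125; I=-3.549375, D=e−e_prev=0.875625; u=0·0.538125+2·(-3.549375)+1·0.875625=-6.223125; next y=3/5·(-3.538125)+1/4·(-6.223125)≈-3.678656
n=4: y≈-3.678656, sp=-3, e=sp−y≈0.678656; I≈-2.870719, D=e−e_prev≈0.140531; u=0·0.678656+2·(-2.870719)+1·0.140531≈-5.600906; next y=3/5·(-3.678656)+1/4·(-5.600906)≈-3.607420
n=5: y≈-3.607420, sp=-3, e=sp−y≈0.607420; I≈-2.263298, D=e−e_prev≈-0.071236; u=0·0.607420+2·(-2.263298)+1·(-0.071236)≈-4.597833; next y=3/5·(-3.607420)+1/4·(-4.597833)≈-3.313910
n=6: y≈-3.313910, sp=-3, e=sp−y≈0.313910; I≈-1.949388, D=e−e_prev≈-0.293510; u=0·0.313910+2·(-1.949388)+1·(-0.293510)≈-4.192286; next y=3/5·(-3.313910)+1/4·(-4.192286)≈-3.036418
n=7: y≈-3.036418, sp=-3, e=sp−y≈0.036418; I≈-1.912970, D=e−e_prev≈-0.277493; u=0·0.036418+2·(-1.912970)+1·(-0.277493)≈-4.103433; next y=3/5·(-3.036418)+1/4·(-4.103433)≈-2.847709
n=8: y≈-2.847709, sp=-3, e=sp−y≈-0.152291; I≈-2.065261, D=e−e_prev≈-0.188709; u=0·(-0.152291)+2·(-2.065261)+1·(-0.188709)≈-4.319231; next y=3/5·(-2.847709)+1/4·(-4.319231)≈-2.788433

0 -3 -9.000 0.000
1 -3 -5.250 -2.250
2 -3 -7.763 -2.663
3 -3 -6.223 -3.538
4 -3 -5.601 -3.679
5 -3 -4.598 -3.607
6 -3 -4.192 -3.314
7 -3 -4.103 -3.036
8 -3 -4.319 -2.848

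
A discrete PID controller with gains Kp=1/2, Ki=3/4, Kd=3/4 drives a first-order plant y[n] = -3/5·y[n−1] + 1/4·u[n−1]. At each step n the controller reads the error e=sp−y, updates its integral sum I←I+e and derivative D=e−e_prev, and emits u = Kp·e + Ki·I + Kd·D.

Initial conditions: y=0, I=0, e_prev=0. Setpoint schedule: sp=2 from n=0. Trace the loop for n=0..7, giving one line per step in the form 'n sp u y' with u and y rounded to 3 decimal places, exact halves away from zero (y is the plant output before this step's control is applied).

(exact arithmetic carried between steps; '≈' marks a value shown rounded to 6 d.p. or computed from one; I and e_prev carry over from the previous line; the table rounds u and y to 3 d.p., halves away from zero)
n=0: y=0, sp=2, e=sp−y=2; I=2, D=e−e_prev=2; u=1/2·2+3/4·2+3/4·2=4; next y=-3/5·0+1/4·4=1
n=1: y=1, sp=2, e=sp−y=1; I=3, D=e−e_prev=-1; u=1/2·1+3/4·3+3/4·(-1)=2; next y=-3/5·1+1/4·2=-0.1
n=2: y=-0.1, sp=2, e=sp−y=2.1; I=5.1, D=e−e_prev=1.1; u=1/2·2.1+3/4·5.1+3/4·1.1=5.7; next y=-3/5·(-0.1)+1/4·5.7=1.485
n=3: y=1.485, sp=2, e=sp−y=0.515; I=5.615, D=e−e_prev=-1.585; u=1/2·0.515+3/4·5.615+3/4·(-1.585)=3.28; next y=-3/5·1.485+1/4·3.28=-0.071
n=4: y=-0.071, sp=2, e=sp−y=2.071; I=7.686, D=e−e_prev=1.556; u=1/2·2.071+3/4·7.686+3/4·1.556=7.967; next y=-3/5·(-0.071)+1/4·7.967=2.03435
n=5: y=2.03435, sp=2, e=sp−y=-0.03435; I=7.65165, D=e−e_prev=-2.10535; u=1/2·(-0.03435)+3/4·7.65165+3/4·(-2.10535)=4.14255; next y=-3/5·2.03435+1/4·4.14255≈-0.184973
n=6: y≈-0.184973, sp=2, e=sp−y≈2.184973; I≈9.836623, D=e−e_prev≈2.219323; u=1/2·2.184973+3/4·9.836623+3/4·2.219323≈10.134445; next y=-3/5·(-0.184973)+1/4·10.134445≈2.644595
n=7: y≈2.644595, sp=2, e=sp−y≈-0.644595; I≈9.192028, D=e−e_prev≈-2.829567; u=1/2·(-0.644595)+3/4·9.192028+3/4·(-2.829567)≈4.449548; next y=-3/5·2.644595+1/4·4.449548≈-0.474370

0 2 4.000 0.000
1 2 2.000 1.000
2 2 5.700 -0.100
3 2 3.280 1.485
4 2 7.967 -0.071
5 2 4.143 2.034
6 2 10.134 -0.185
7 2 4.450 2.645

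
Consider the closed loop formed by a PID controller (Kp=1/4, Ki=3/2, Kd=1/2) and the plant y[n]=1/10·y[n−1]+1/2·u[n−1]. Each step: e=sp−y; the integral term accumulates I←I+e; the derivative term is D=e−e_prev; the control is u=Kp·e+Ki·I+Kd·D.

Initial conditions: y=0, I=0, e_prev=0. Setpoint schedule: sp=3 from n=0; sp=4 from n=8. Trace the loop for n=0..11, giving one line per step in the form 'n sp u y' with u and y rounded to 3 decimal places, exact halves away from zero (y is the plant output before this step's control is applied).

(exact arithmetic carried between steps; '≈' marks a value shown rounded to 6 d.p. or computed from one; I and e_prev carry over from the previous line; the table rounds u and y to 3 d.p., halves away from zero)
n=0: y=0, sp=3, e=sp−y=3; I=3, D=e−e_prev=3; u=1/4·3+3/2·3+1/2·3=6.75; next y=1/10·0+1/2·6.75=3.375
n=1: y=3.375, sp=3, e=sp−y=-0.375; I=2.625, D=e−e_prev=-3.375; u=1/4·(-0.375)+3/2·2.625+1/2·(-3.375)=2.15625; next y=1/10·3.375+1/2·2.15625=1.415625
n=2: y=1.415625, sp=3, e=sp−y=1.584375; I=4.209375, D=e−e_prev=1.959375; u=1/4·1.584375+3/2·4.209375+1/2·1.959375≈7.689844; next y=1/10·1.415625+1/2·7.689844≈3.986484
n=3: y≈3.986484, sp=3, e=sp−y≈-0.986484; I≈3.222891, D=e−e_prev≈-2.570859; u=1/4·(-0.986484)+3/2·3.222891+1/2·(-2.570859)≈3.302285; next y=1/10·3.986484+1/2·3.302285≈2.049791
n=4: y≈2.049791, sp=3, e=sp−y≈0.950209; I≈4.173100, D=e−e_prev≈1.936693; u=1/4·0.950209+3/2·4.173100+1/2·1.936693≈7.465548; next y=1/10·2.049791+1/2·7.465548≈3.937753
n=5: y≈3.937753, sp=3, e=sp−y≈-0.937753; I≈3.235346, D=e−e_prev≈-1.887962; u=1/4·(-0.937753)+3/2·3.235346+1/2·(-1.887962)≈3.674600; next y=1/10·3.937753+1/2·3.674600≈2.231075
n=6: y≈2.231075, sp=3, e=sp−y≈0.768925; I≈4.004271, D=e−e_prev≈1.706678; u=1/4·0.768925+3/2·4.004271+1/2·1.706678≈7.051977; next y=1/10·2.231075+1/2·7.051977≈3.749096
n=7: y≈3.749096, sp=3, e=sp−y≈-0.749096; I≈3.255175, D=e−e_prev≈-1.518020; u=1/4·(-0.749096)+3/2·3.255175+1/2·(-1.518020)≈3.936479; next y=1/10·3.749096+1/2·3.936479≈2.343149
n=8: y≈2.343149, sp=4, e=sp−y≈1.656851; I≈4.912026, D=e−e_prev≈2.405947; u=1/4·1.656851+3/2·4.912026+1/2·2.405947≈8.985226; next y=1/10·2.343149+1/2·8.985226≈4.726928
n=9: y≈4.726928, sp=4, e=sp−y≈-0.726928; I≈4.185099, D=e−e_prev≈-2.383779; u=1/4·(-0.726928)+3/2·4.185099+1/2·(-2.383779)≈4.904026; next y=1/10·4.726928+1/2·4.904026≈2.924706
n=10: y≈2.924706, sp=4, e=sp−y≈1.075294; I≈5.260393, D=e−e_prev≈1.802222; u=1/4·1.075294+3/2·5.260393+1/2·1.802222≈9.060523; next y=1/10·2.924706+1/2·9.060523≈4.822732
n=11: y≈4.822732, sp=4, e=sp−y≈-0.822732; I≈4.437660, D=e−e_prev≈-1.898026; u=1/4·(-0.822732)+3/2·4.437660+1/2·(-1.898026)≈5.501794; next y=1/10·4.822732+1/2·5.501794≈3.233170

0 3 6.750 0.000
1 3 2.156 3.375
2 3 7.690 1.416
3 3 3.302 3.986
4 3 7.466 2.050
5 3 3.675 3.938
6 3 7.052 2.231
7 3 3.936 3.749
8 4 8.985 2.343
9 4 4.904 4.727
10 4 9.061 2.925
11 4 5.502 4.823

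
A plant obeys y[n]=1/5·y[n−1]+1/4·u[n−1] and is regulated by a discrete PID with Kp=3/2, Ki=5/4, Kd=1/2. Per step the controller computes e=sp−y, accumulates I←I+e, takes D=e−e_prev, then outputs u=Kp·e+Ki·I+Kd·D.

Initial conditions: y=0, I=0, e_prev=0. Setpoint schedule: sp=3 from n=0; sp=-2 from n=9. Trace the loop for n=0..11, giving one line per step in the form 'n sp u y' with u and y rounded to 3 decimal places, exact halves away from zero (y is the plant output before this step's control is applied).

(exact arithmetic carried between steps; '≈' marks a value shown rounded to 6 d.p. or computed from one; I and e_prev carry over from the previous line; the table rounds u and y to 3 d.p., halves away from zero)
n=0: y=0, sp=3, e=sp−y=3; I=3, D=e−e_prev=3; u=3/2·3+5/4·3+1/2·3=9.75; next y=1/5·0+1/4·9.75=2.4375
n=1: y=2.4375, sp=3, e=sp−y=0.5625; I=3.5625, D=e−e_prev=-2.4375; u=3/2·0.5625+5/4·3.5625+1/2·(-2.4375)=4.078125; next y=1/5·2.4375+1/4·4.078125≈1.507031
n=2: y≈1.507031, sp=3, e=sp−y≈1.492969; I≈5.055469, D=e−e_prev≈0.930469; u=3/2·1.492969+5/4·5.055469+1/2·0.930469≈9.024023; next y=1/5·1.507031+1/4·9.024023≈2.557412
n=3: y≈2.557412, sp=3, e=sp−y≈0.442588; I≈5.498057, D=e−e_prev≈-1.050381; u=3/2·0.442588+5/4·5.498057+1/2·(-1.050381)≈7.011262; next y=1/5·2.557412+1/4·7.011262≈2.264298
n=4: y≈2.264298, sp=3, e=sp−y≈0.735702; I≈6.233759, D=e−e_prev≈0.293114; u=3/2·0.735702+5/4·6.233759+1/2·0.293114≈9.042308; next y=1/5·2.264298+1/4·9.042308≈2.713437
n=5: y≈2.713437, sp=3, e=sp−y≈0.286563; I≈6.520322, D=e−e_prev≈-0.449139; u=3/2·0.286563+5/4·6.520322+1/2·(-0.449139)≈8.355678; next y=1/5·2.713437+1/4·8.355678≈2.631607
n=6: y≈2.631607, sp=3, e=sp−y≈0.368393; I≈6.888715, D=e−e_prev≈0.081830; u=3/2·0.368393+5/4·6.888715+1/2·0.081830≈9.204399; next y=1/5·2.631607+1/4·9.204399≈2.827421
n=7: y≈2.827421, sp=3, e=sp−y≈0.172579; I≈7.061294, D=e−e_prev≈-0.195814; u=3/2·0.172579+5/4·7.061294+1/2·(-0.195814)≈8.987579; next y=1/5·2.827421+1/4·8.987579≈2.812379
n=8: y≈2.812379, sp=3, e=sp−y≈0.187621; I≈7.248915, D=e−e_prev≈0.015042; u=3/2·0.187621+5/4·7.248915+1/2·0.015042≈9.350097; next y=1/5·2.812379+1/4·9.350097≈2.900000
n=9: y≈2.900000, sp=-2, e=sp−y≈-4.900000; I≈2.348915, D=e−e_prev≈-5.087621; u=3/2·(-4.900000)+5/4·2.348915+1/2·(-5.087621)≈-6.957666; next y=1/5·2.900000+1/4·(-6.957666)≈-1.159417
n=10: y≈-1.159417, sp=-2, e=sp−y≈-0.840583; I≈1.508332, D=e−e_prev≈4.059417; u=3/2·(-0.840583)+5/4·1.508332+1/2·4.059417≈2.654248; next y=1/5·(-1.159417)+1/4·2.654248≈0.431679
n=11: y≈0.431679, sp=-2, e=sp−y≈-2.431679; I≈-0.923347, D=e−e_prev≈-1.591095; u=3/2·(-2.431679)+5/4·(-0.923347)+1/2·(-1.591095)≈-5.597249; next y=1/5·0.431679+1/4·(-5.597249)≈-1.312977

0 3 9.750 0.000
1 3 4.078 2.438
2 3 9.024 1.507
3 3 7.011 2.557
4 3 9.042 2.264
5 3 8.356 2.713
6 3 9.204 2.632
7 3 8.988 2.827
8 3 9.350 2.812
9 -2 -6.958 2.900
10 -2 2.654 -1.159
11 -2 -5.597 0.432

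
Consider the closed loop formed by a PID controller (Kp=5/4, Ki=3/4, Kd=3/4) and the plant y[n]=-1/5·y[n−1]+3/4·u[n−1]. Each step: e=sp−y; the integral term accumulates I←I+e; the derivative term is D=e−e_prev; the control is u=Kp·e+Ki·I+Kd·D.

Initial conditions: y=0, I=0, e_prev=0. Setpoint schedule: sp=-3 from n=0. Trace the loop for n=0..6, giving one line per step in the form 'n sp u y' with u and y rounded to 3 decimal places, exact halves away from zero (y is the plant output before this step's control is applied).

(exact arithmetic carried between steps; '≈' marks a value shown rounded to 6 d.p. or computed from one; I and e_prev carry over from the previous line; the table rounds u and y to 3 d.p., halves away from zero)
n=0: y=0, sp=-3, e=sp−y=-3; I=-3, D=e−e_prev=-3; u=5/4·(-3)+3/4·(-3)+3/4·(-3)=-8.25; next y=-1/5·0+3/4·(-8.25)=-6.1875
n=1: y=-6.1875, sp=-3, e=sp−y=3.1875; I=0.1875, D=e−e_prev=6.1875; u=5/4·3.1875+3/4·0.1875+3/4·6.1875=8.765625; next y=-1/5·(-6.1875)+3/4·8.765625≈7.811719
n=2: y≈7.811719, sp=-3, e=sp−y≈-10.811719; I≈-10.624219, D=e−e_prev≈-13.999219; u=5/4·(-10.811719)+3/4·(-10.624219)+3/4·(-13.999219)≈-31.982227; next y=-1/5·7.811719+3/4·(-31.982227)≈-25.549014
n=3: y≈-25.549014, sp=-3, e=sp−y≈22.549014; I≈11.924795, D=e−e_prev≈33.360732; u=5/4·22.549014+3/4·11.924795+3/4·33.360732≈62.150413; next y=-1/5·(-25.549014)+3/4·62.150413≈51.722612
n=4: y≈51.722612, sp=-3, e=sp−y≈-54.722612; I≈-42.797817, D=e−e_prev≈-77.271626; u=5/4·(-54.722612)+3/4·(-42.797817)+3/4·(-77.271626)≈-158.455348; next y=-1/5·51.722612+3/4·(-158.455348)≈-129.186033
n=5: y≈-129.186033, sp=-3, e=sp−y≈126.186033; I≈83.388216, D=e−e_prev≈180.908645; u=5/4·126.186033+3/4·83.388216+3/4·180.908645≈355.955187; next y=-1/5·(-129.186033)+3/4·355.955187≈292.803597
n=6: y≈292.803597, sp=-3, e=sp−y≈-295.803597; I≈-212.415381, D=e−e_prev≈-421.989630; u=5/4·(-295.803597)+3/4·(-212.415381)+3/4·(-421.989630)≈-845.558255; next y=-1/5·292.803597+3/4·(-845.558255)≈-692.729411

0 -3 -8.250 0.000
1 -3 8.766 -6.188
2 -3 -31.982 7.812
3 -3 62.150 -25.549
4 -3 -158.455 51.723
5 -3 355.955 -129.186
6 -3 -845.558 292.804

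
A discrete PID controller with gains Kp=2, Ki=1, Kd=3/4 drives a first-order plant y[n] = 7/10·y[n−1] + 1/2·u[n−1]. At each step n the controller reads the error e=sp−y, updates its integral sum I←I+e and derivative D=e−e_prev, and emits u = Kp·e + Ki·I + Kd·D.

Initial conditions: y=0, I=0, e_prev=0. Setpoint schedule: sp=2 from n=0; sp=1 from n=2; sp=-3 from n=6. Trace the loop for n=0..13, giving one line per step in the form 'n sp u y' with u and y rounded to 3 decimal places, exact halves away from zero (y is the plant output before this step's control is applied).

(exact arithmetic carried between steps; '≈' marks a value shown rounded to 6 d.p. or computed from one; I and e_prev carry over from the previous line; the table rounds u and y to 3 d.p., halves away from zero)
n=0: y=0, sp=2, e=sp−y=2; I=2, D=e−e_prev=2; u=2·2+1·2+3/4·2=7.5; next y=7/10·0+1/2·7.5=3.75
n=1: y=3.75, sp=2, e=sp−y=-1.75; I=0.25, D=e−e_prev=-3.75; u=2·(-1.75)+1·0.25+3/4·(-3.75)=-6.0625; next y=7/10·3.75+1/2·(-6.0625)=-0.40625
n=2: y=-0.40625, sp=1, e=sp−y=1.40625; I=1.65625, D=e−e_prev=3.15625; u=2·1.40625+1·1.65625+3/4·3.15625≈6.835938; next y=7/10·(-0.40625)+1/2·6.835938≈3.133594
n=3: y≈3.133594, sp=1, e=sp−y≈-2.133594; I≈-0.477344, D=e−e_prev≈-3.539844; u=2·(-2.133594)+1·(-0.477344)+3/4·(-3.539844)≈-7.399414; next y=7/10·3.133594+1/2·(-7.399414)≈-1.506191
n=4: y≈-1.506191, sp=1, e=sp−y≈2.506191; I≈2.028848, D=e−e_prev≈4.639785; u=2·2.506191+1·2.028848+3/4·4.639785≈10.521069; next y=7/10·(-1.506191)+1/2·10.521069≈4.206201
n=5: y≈4.206201, sp=1, e=sp−y≈-3.206201; I≈-1.177353, D=e−e_prev≈-5.712392; u=2·(-3.206201)+1·(-1.177353)+3/4·(-5.712392)≈-11.874048; next y=7/10·4.206201+1/2·(-11.874048)≈-2.992684
n=6: y≈-2.992684, sp=-3, e=sp−y≈-0.007316; I≈-1.184669, D=e−e_prev≈3.198884; u=2·(-0.007316)+1·(-1.184669)+3/4·3.198884≈1.199862; next y=7/10·(-2.992684)+1/2·1.199862≈-1.494948
n=7: y≈-1.494948, sp=-3, e=sp−y≈-1.505052; I≈-2.689721, D=e−e_prev≈-1.497736; u=2·(-1.505052)+1·(-2.689721)+3/4·(-1.497736)≈-6.823128; next y=7/10·(-1.494948)+1/2·(-6.823128)≈-4.458027
n=8: y≈-4.458027, sp=-3, e=sp−y≈1.458027; I≈-1.231694, D=e−e_prev≈2.963079; u=2·1.458027+1·(-1.231694)+3/4·2.963079≈3.906670; next y=7/10·(-4.458027)+1/2·3.906670≈-1.167284
n=9: y≈-1.167284, sp=-3, e=sp−y≈-1.832716; I≈-3.064410, D=e−e_prev≈-3.290743; u=2·(-1.832716)+1·(-3.064410)+3/4·(-3.290743)≈-9.197899; next y=7/10·(-1.167284)+1/2·(-9.197899)≈-5.416049
n=10: y≈-5.416049, sp=-3, e=sp−y≈2.416049; I≈-0.648362, D=e−e_prev≈4.248764; u=2·2.416049+1·(-0.648362)+3/4·4.248764≈7.370309; next y=7/10·(-5.416049)+1/2·7.370309≈-0.106080
n=11: y≈-0.106080, sp=-3, e=sp−y≈-2.893920; I≈-3.542282, D=e−e_prev≈-5.309969; u=2·(-2.893920)+1·(-3.542282)+3/4·(-5.309969)≈-13.312600; next y=7/10·(-0.106080)+1/2·(-13.312600)≈-6.730556
n=12: y≈-6.730556, sp=-3, e=sp−y≈3.730556; I≈0.188274, D=e−e_prev≈6.624476; u=2·3.730556+1·0.188274+3/4·6.624476≈12.617742; next y=7/10·(-6.730556)+1/2·12.617742≈1.597482
n=13: y≈1.597482, sp=-3, e=sp−y≈-4.597482; I≈-4.409208, D=e−e_prev≈-8.328037; u=2·(-4.597482)+1·(-4.409208)+3/4·(-8.328037)≈-19.850200; next y=7/10·1.597482+1/2·(-19.850200)≈-8.806863

0 2 7.500 0.000
1 2 -6.063 3.750
2 1 6.836 -0.406
3 1 -7.399 3.134
4 1 10.521 -1.506
5 1 -11.874 4.206
6 -3 1.200 -2.993
7 -3 -6.823 -1.495
8 -3 3.907 -4.458
9 -3 -9.198 -1.167
10 -3 7.370 -5.416
11 -3 -13.313 -0.106
12 -3 12.618 -6.731
13 -3 -19.850 1.597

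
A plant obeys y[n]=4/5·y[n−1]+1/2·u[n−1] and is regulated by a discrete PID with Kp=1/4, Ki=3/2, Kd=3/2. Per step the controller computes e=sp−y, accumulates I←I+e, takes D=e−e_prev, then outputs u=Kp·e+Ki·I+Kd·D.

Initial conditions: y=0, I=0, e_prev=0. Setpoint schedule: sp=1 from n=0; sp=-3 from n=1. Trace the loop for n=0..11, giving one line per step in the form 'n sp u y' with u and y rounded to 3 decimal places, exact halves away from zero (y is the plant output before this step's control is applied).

(exact arithmetic carried between steps; '≈' marks a value shown rounded to 6 d.p. or computed from one; I and e_prev carry over from the previous line; the table rounds u and y to 3 d.p., halves away from zero)
n=0: y=0, sp=1, e=sp−y=1; I=1, D=e−e_prev=1; u=1/4·1+3/2·1+3/2·1=3.25; next y=4/5·0+1/2·3.25=1.625
n=1: y=1.625, sp=-3, e=sp−y=-4.625; I=-3.625, D=e−e_prev=-5.625; u=1/4·(-4.625)+3/2·(-3.625)+3/2·(-5.625)=-15.03125; next y=4/5·1.625+1/2·(-15.03125)=-6.215625
n=2: y=-6.215625, sp=-3, e=sp−y=3.215625; I=-0.409375, D=e−e_prev=7.840625; u=1/4·3.215625+3/2·(-0.409375)+3/2·7.840625≈11.950781; next y=4/5·(-6.215625)+1/2·11.950781≈1.002891
n=3: y≈1.002891, sp=-3, e=sp−y≈-4.002891; I≈-4.412266, D=e−e_prev≈-7.218516; u=1/4·(-4.002891)+3/2·(-4.412266)+3/2·(-7.218516)≈-18.446895; next y=4/5·1.002891+1/2·(-18.446895)≈-8.421135
n=4: y≈-8.421135, sp=-3, e=sp−y≈5.421135; I≈1.008869, D=e−e_prev≈9.424025; u=1/4·5.421135+3/2·1.008869+3/2·9.424025≈17.004625; next y=4/5·(-8.421135)+1/2·17.004625≈1.765405
n=5: y≈1.765405, sp=-3, e=sp−y≈-4.765405; I≈-3.756536, D=e−e_prev≈-10.186540; u=1/4·(-4.765405)+3/2·(-3.756536)+3/2·(-10.186540)≈-22.105964; next y=4/5·1.765405+1/2·(-22.105964)≈-9.640658
n=6: y≈-9.640658, sp=-3, e=sp−y≈6.640658; I≈2.884122, D=e−e_prev≈11.406063; u=1/4·6.640658+3/2·2.884122+3/2·11.406063≈23.095443; next y=4/5·(-9.640658)+1/2·23.095443≈3.835195
n=7: y≈3.835195, sp=-3, e=sp−y≈-6.835195; I≈-3.951072, D=e−e_prev≈-13.475853; u=1/4·(-6.835195)+3/2·(-3.951072)+3/2·(-13.475853)≈-27.849187; next y=4/5·3.835195+1/2·(-27.849187)≈-10.856438
n=8: y≈-10.856438, sp=-3, e=sp−y≈7.856438; I≈3.905365, D=e−e_prev≈14.691633; u=1/4·7.856438+3/2·3.905365+3/2·14.691633≈29.859606; next y=4/5·(-10.856438)+1/2·29.859606≈6.244653
n=9: y≈6.244653, sp=-3, e=sp−y≈-9.244653; I≈-5.339288, D=e−e_prev≈-17.101091; u=1/4·(-9.244653)+3/2·(-5.339288)+3/2·(-17.101091)≈-35.971731; next y=4/5·6.244653+1/2·(-35.971731)≈-12.990143
n=10: y≈-12.990143, sp=-3, e=sp−y≈9.990143; I≈4.650855, D=e−e_prev≈19.234796; u=1/4·9.990143+3/2·4.650855+3/2·19.234796≈38.326013; next y=4/5·(-12.990143)+1/2·38.326013≈8.770892
n=11: y≈8.770892, sp=-3, e=sp−y≈-11.770892; I≈-7.120037, D=e−e_prev≈-21.761035; u=1/4·(-11.770892)+3/2·(-7.120037)+3/2·(-21.761035)≈-46.264330; next y=4/5·8.770892+1/2·(-46.264330)≈-16.115452

0 1 3.250 0.000
1 -3 -15.031 1.625
2 -3 11.951 -6.216
3 -3 -18.447 1.003
4 -3 17.005 -8.421
5 -3 -22.106 1.765
6 -3 23.095 -9.641
7 -3 -27.849 3.835
8 -3 29.860 -10.856
9 -3 -35.972 6.245
10 -3 38.326 -12.990
11 -3 -46.264 8.771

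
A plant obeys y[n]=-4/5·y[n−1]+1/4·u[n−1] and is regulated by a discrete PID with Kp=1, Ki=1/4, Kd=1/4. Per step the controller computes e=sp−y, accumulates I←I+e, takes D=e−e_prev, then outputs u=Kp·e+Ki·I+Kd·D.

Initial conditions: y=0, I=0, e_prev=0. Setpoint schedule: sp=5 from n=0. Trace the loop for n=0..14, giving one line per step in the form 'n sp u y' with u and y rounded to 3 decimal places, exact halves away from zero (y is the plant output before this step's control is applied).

0 5 7.500 0.000
1 5 4.688 1.875
2 5 9.242 -0.328
3 5 5.672 2.573
4 5 11.824 -0.641
5 5 6.267 3.468
6 5 14.692 -1.208
7 5 6.304 4.639
8 5 18.018 -2.135
9 5 5.586 6.213
10 5 22.050 -3.574
11 5 3.829 8.372
12 5 27.139 -5.740
13 5 0.621 11.377
14 5 33.791 -8.946

(exact arithmetic carried between steps; '≈' marks a value shown rounded to 6 d.p. or computed from one; I and e_prev carry over from the previous line; the table rounds u and y to 3 d.p., halves away from zero)
n=0: y=0, sp=5, e=sp−y=5; I=5, D=e−e_prev=5; u=1·5+1/4·5+1/4·5=7.5; next y=-4/5·0+1/4·7.5=1.875
n=1: y=1.875, sp=5, e=sp−y=3.125; I=8.125, D=e−e_prev=-1.875; u=1·3.125+1/4·8.125+1/4·(-1.875)=4.6875; next y=-4/5·1.875+1/4·4.6875=-0.328125
n=2: y=-0.328125, sp=5, e=sp−y=5.328125; I=13.453125, D=e−e_prev=2.203125; u=1·5.328125+1/4·13.453125+1/4·2.203125≈9.242188; next y=-4/5·(-0.328125)+1/4·9.242188≈2.573047
n=3: y≈2.573047, sp=5, e=sp−y≈2.426953; I≈15.880078, D=e−e_prev≈-2.901172; u=1·2.426953+1/4·15.880078+1/4·(-2.901172)≈5.671680; next y=-4/5·2.573047+1/4·5.671680≈-0.640518
n=4: y≈-0.640518, sp=5, e=sp−y≈5.640518; I≈21.520596, D=e−e_prev≈3.213564; u=1·5.640518+1/4·21.520596+1/4·3.213564≈11.824058; next y=-4/5·(-0.640518)+1/4·11.824058≈3.468428
n=5: y≈3.468428, sp=5, e=sp−y≈1.531572; I≈23.052167, D=e−e_prev≈-4.108946; u=1·1.531572+1/4·23.052167+1/4·(-4.108946)≈6.267377; next y=-4/5·3.468428+1/4·6.267377≈-1.207899
n=6: y≈-1.207899, sp=5, e=sp−y≈6.207899; I≈29.260066, D=e−e_prev≈4.676327; u=1·6.207899+1/4·29.260066+1/4·4.676327≈14.691997; next y=-4/5·(-1.207899)+1/4·14.691997≈4.639318
n=7: y≈4.639318, sp=5, e=sp−y≈0.360682; I≈29.620748, D=e−e_prev≈-5.847217; u=1·0.360682+1/4·29.620748+1/4·(-5.847217)≈6.304065; next y=-4/5·4.639318+1/4·6.304065≈-2.135438
n=8: y≈-2.135438, sp=5, e=sp−y≈7.135438; I≈36.756186, D=e−e_prev≈6.774756; u=1·7.135438+1/4·36.756186+1/4·6.774756≈18.018174; next y=-4/5·(-2.135438)+1/4·18.018174≈6.212894
n=9: y≈6.212894, sp=5, e=sp−y≈-1.212894; I≈35.543292, D=e−e_prev≈-8.348332; u=1·(-1.212894)+1/4·35.543292+1/4·(-8.348332)≈5.585846; next y=-4/5·6.212894+1/4·5.585846≈-3.573854
n=10: y≈-3.573854, sp=5, e=sp−y≈8.573854; I≈44.117146, D=e−e_prev≈9.786748; u=1·8.573854+1/4·44.117146+1/4·9.786748≈22.049827; next y=-4/5·(-3.573854)+1/4·22.049827≈8.371540
n=11: y≈8.371540, sp=5, e=sp−y≈-3.371540; I≈40.745606, D=e−e_prev≈-11.945394; u=1·(-3.371540)+1/4·40.745606+1/4·(-11.945394)≈3.828513; next y=-4/5·8.371540+1/4·3.828513≈-5.740104
n=12: y≈-5.740104, sp=5, e=sp−y≈10.740104; I≈51.485709, D=e−e_prev≈14.111643; u=1·10.740104+1/4·51.485709+1/4·14.111643≈27.139442; next y=-4/5·(-5.740104)+1/4·27.139442≈11.376943
n=13: y≈11.376943, sp=5, e=sp−y≈-6.376943; I≈45.108766, D=e−e_prev≈-17.117047; u=1·(-6.376943)+1/4·45.108766+1/4·(-17.117047)≈0.620987; next y=-4/5·11.376943+1/4·0.620987≈-8.946308
n=14: y≈-8.946308, sp=5, e=sp−y≈13.946308; I≈59.055074, D=e−e_prev≈20.323251; u=1·13.946308+1/4·59.055074+1/4·20.323251≈33.790889; next y=-4/5·(-8.946308)+1/4·33.790889≈15.604769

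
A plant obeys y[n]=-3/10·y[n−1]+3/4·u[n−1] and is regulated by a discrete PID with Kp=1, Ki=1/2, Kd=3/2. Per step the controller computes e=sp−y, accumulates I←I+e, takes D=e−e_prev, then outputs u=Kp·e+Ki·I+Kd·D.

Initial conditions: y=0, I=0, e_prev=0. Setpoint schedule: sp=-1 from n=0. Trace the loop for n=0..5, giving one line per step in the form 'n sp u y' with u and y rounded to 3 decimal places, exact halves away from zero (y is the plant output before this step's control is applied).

(exact arithmetic carried between steps; '≈' marks a value shown rounded to 6 d.p. or computed from one; I and e_prev carry over from the previous line; the table rounds u and y to 3 d.p., halves away from zero)
n=0: y=0, sp=-1, e=sp−y=-1; I=-1, D=e−e_prev=-1; u=1·(-1)+1/2·(-1)+3/2·(-1)=-3; next y=-3/10·0+3/4·(-3)=-2.25
n=1: y=-2.25, sp=-1, e=sp−y=1.25; I=0.25, D=e−e_prev=2.25; u=1·1.25+1/2·0.25+3/2·2.25=4.75; next y=-3/10·(-2.25)+3/4·4.75=4.2375
n=2: y=4.2375, sp=-1, e=sp−y=-5.2375; I=-4.9875, D=e−e_prev=-6.4875; u=1·(-5.2375)+1/2·(-4.9875)+3/2·(-6.4875)=-17.4625; next y=-3/10·4.2375+3/4·(-17.4625)=-14.368125
n=3: y=-14.368125, sp=-1, e=sp−y=13.368125; I=8.380625, D=e−e_prev=18.605625; u=1·13.368125+1/2·8.380625+3/2·18.605625=45.466875; next y=-3/10·(-14.368125)+3/4·45.466875≈38.410594
n=4: y≈38.410594, sp=-1, e=sp−y≈-39.410594; I≈-31.029969, D=e−e_prev≈-52.778719; u=1·(-39.410594)+1/2·(-31.029969)+3/2·(-52.778719)≈-134.093656; next y=-3/10·38.410594+3/4·(-134.093656)≈-112.093420
n=5: y≈-112.093420, sp=-1, e=sp−y≈111.093420; I≈80.063452, D=e−e_prev≈150.504014; u=1·111.093420+1/2·80.063452+3/2·150.504014≈376.881167; next y=-3/10·(-112.093420)+3/4·376.881167≈316.288901

0 -1 -3.000 0.000
1 -1 4.750 -2.250
2 -1 -17.463 4.238
3 -1 45.467 -14.368
4 -1 -134.094 38.411
5 -1 376.881 -112.093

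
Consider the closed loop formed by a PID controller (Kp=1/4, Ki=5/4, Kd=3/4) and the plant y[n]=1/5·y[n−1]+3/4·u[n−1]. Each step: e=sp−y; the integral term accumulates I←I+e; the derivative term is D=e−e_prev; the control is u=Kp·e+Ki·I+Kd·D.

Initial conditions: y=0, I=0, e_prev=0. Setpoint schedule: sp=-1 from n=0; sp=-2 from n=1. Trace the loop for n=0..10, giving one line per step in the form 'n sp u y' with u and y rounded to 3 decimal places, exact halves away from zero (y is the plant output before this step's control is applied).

(exact arithmetic carried between steps; '≈' marks a value shown rounded to 6 d.p. or computed from one; I and e_prev carry over from the previous line; the table rounds u and y to 3 d.p., halves away from zero)
n=0: y=0, sp=-1, e=sp−y=-1; I=-1, D=e−e_prev=-1; u=1/4·(-1)+5/4·(-1)+3/4·(-1)=-2.25; next y=1/5·0+3/4·(-2.25)=-1.6875
n=1: y=-1.6875, sp=-2, e=sp−y=-0.3125; I=-1.3125, D=e−e_prev=0.6875; u=1/4·(-0.3125)+5/4·(-1.3125)+3/4·0.6875=-1.203125; next y=1/5·(-1.6875)+3/4·(-1.203125)≈-1.239844
n=2: y≈-1.239844, sp=-2, e=sp−y≈-0.760156; I≈-2.072656, D=e−e_prev≈-0.447656; u=1/4·(-0.760156)+5/4·(-2.072656)+3/4·(-0.447656)≈-3.116602; next y=1/5·(-1.239844)+3/4·(-3.116602)≈-2.585420
n=3: y≈-2.585420, sp=-2, e=sp−y≈0.585420; I≈-1.487236, D=e−e_prev≈1.345576; u=1/4·0.585420+5/4·(-1.487236)+3/4·1.345576≈-0.703508; next y=1/5·(-2.585420)+3/4·(-0.703508)≈-1.044715
n=4: y≈-1.044715, sp=-2, e=sp−y≈-0.955285; I≈-2.442521, D=e−e_prev≈-1.540705; u=1/4·(-0.955285)+5/4·(-2.442521)+3/4·(-1.540705)≈-4.447501; next y=1/5·(-1.044715)+3/4·(-4.447501)≈-3.544569
n=5: y≈-3.544569, sp=-2, e=sp−y≈1.544569; I≈-0.897952, D=e−e_prev≈2.499854; u=1/4·1.544569+5/4·(-0.897952)+3/4·2.499854≈1.138592; next y=1/5·(-3.544569)+3/4·1.138592≈0.145030
n=6: y≈0.145030, sp=-2, e=sp−y≈-2.145030; I≈-3.042983, D=e−e_prev≈-3.689599; u=1/4·(-2.145030)+5/4·(-3.042983)+3/4·(-3.689599)≈-7.107185; next y=1/5·0.145030+3/4·(-7.107185)≈-5.301383
n=7: y≈-5.301383, sp=-2, e=sp−y≈3.301383; I≈0.258400, D=e−e_prev≈5.446413; u=1/4·3.301383+5/4·0.258400+3/4·5.446413≈5.233156; next y=1/5·(-5.301383)+3/4·5.233156≈2.864590
n=8: y≈2.864590, sp=-2, e=sp−y≈-4.864590; I≈-4.606190, D=e−e_prev≈-8.165973; u=1/4·(-4.864590)+5/4·(-4.606190)+3/4·(-8.165973)≈-13.098365; next y=1/5·2.864590+3/4·(-13.098365)≈-9.250856
n=9: y≈-9.250856, sp=-2, e=sp−y≈7.250856; I≈2.644666, D=e−e_prev≈12.115446; u=1/4·7.250856+5/4·2.644666+3/4·12.115446≈14.205131; next y=1/5·(-9.250856)+3/4·14.205131≈8.803677
n=10: y≈8.803677, sp=-2, e=sp−y≈-10.803677; I≈-8.159011, D=e−e_prev≈-18.054533; u=1/4·(-10.803677)+5/4·(-8.159011)+3/4·(-18.054533)≈-26.440583; next y=1/5·8.803677+3/4·(-26.440583)≈-18.069702

0 -1 -2.250 0.000
1 -2 -1.203 -1.688
2 -2 -3.117 -1.240
3 -2 -0.704 -2.585
4 -2 -4.448 -1.045
5 -2 1.139 -3.545
6 -2 -7.107 0.145
7 -2 5.233 -5.301
8 -2 -13.098 2.865
9 -2 14.205 -9.251
10 -2 -26.441 8.804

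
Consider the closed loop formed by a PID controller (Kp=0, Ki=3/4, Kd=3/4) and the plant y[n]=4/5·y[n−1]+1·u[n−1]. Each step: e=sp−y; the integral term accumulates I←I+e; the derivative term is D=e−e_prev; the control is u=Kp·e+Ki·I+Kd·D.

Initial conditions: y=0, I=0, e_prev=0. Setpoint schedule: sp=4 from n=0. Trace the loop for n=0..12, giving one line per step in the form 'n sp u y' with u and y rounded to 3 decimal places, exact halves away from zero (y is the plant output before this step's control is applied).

0 4 6.000 0.000
1 4 -3.000 6.000
2 4 6.300 1.800
3 4 -4.110 7.740
4 4 6.027 2.082
5 4 -5.194 7.693
6 4 6.343 0.960
7 4 -5.653 7.111
8 4 7.240 0.036
9 4 -5.943 7.269
10 4 8.125 -0.128
11 4 -6.552 8.023
12 4 8.779 -0.134

(exact arithmetic carried between steps; '≈' marks a value shown rounded to 6 d.p. or computed from one; I and e_prev carry over from the previous line; the table rounds u and y to 3 d.p., halves away from zero)
n=0: y=0, sp=4, e=sp−y=4; I=4, D=e−e_prev=4; u=0·4+3/4·4+3/4·4=6; next y=4/5·0+1·6=6
n=1: y=6, sp=4, e=sp−y=-2; I=2, D=e−e_prev=-6; u=0·(-2)+3/4·2+3/4·(-6)=-3; next y=4/5·6+1·(-3)=1.8
n=2: y=1.8, sp=4, e=sp−y=2.2; I=4.2, D=e−e_prev=4.2; u=0·2.2+3/4·4.2+3/4·4.2=6.3; next y=4/5·1.8+1·6.3=7.74
n=3: y=7.74, sp=4, e=sp−y=-3.74; I=0.46, D=e−e_prev=-5.94; u=0·(-3.74)+3/4·0.46+3/4·(-5.94)=-4.11; next y=4/5·7.74+1·(-4.11)=2.082
n=4: y=2.082, sp=4, e=sp−y=1.918; I=2.378, D=e−e_prev=5.658; u=0·1.918+3/4·2.378+3/4·5.658=6.027; next y=4/5·2.082+1·6.027=7.6926
n=5: y=7.6926, sp=4, e=sp−y=-3.6926; I=-1.3146, D=e−e_prev=-5.6106; u=0·(-3.6926)+3/4·(-1.3146)+3/4·(-5.6106)=-5.1939; next y=4/5·7.6926+1·(-5.1939)=0.96018
n=6: y=0.96018, sp=4, e=sp−y=3.03982; I=1.72522, D=e−e_prev=6.73242; u=0·3.03982+3/4·1.72522+3/4·6.73242=6.34323; next y=4/5·0.96018+1·6.34323=7.111374
n=7: y=7.111374, sp=4, e=sp−y=-3.111374; I=-1.386154, D=e−e_prev=-6.151194; u=0·(-3.111374)+3/4·(-1.386154)+3/4·(-6.151194)=-5.653011; next y=4/5·7.111374+1·(-5.653011)≈0.036088
n=8: y≈0.036088, sp=4, e=sp−y≈3.963912; I≈2.577758, D=e−e_prev≈7.075286; u=0·3.963912+3/4·2.577758+3/4·7.075286≈7.239783; next y=4/5·0.036088+1·7.239783≈7.268653
n=9: y≈7.268653, sp=4, e=sp−y≈-3.268653; I≈-0.690895, D=e−e_prev≈-7.232565; u=0·(-3.268653)+3/4·(-0.690895)+3/4·(-7.232565)≈-5.942595; next y=4/5·7.268653+1·(-5.942595)≈-0.127673
n=10: y≈-0.127673, sp=4, e=sp−y≈4.127673; I≈3.436777, D=e−e_prev≈7.396326; u=0·4.127673+3/4·3.436777+3/4·7.396326≈8.124828; next y=4/5·(-0.127673)+1·8.124828≈8.022689
n=11: y≈8.022689, sp=4, e=sp−y≈-4.022689; I≈-0.585912, D=e−e_prev≈-8.150362; u=0·(-4.022689)+3/4·(-0.585912)+3/4·(-8.150362)≈-6.552206; next y=4/5·8.022689+1·(-6.552206)≈-0.134054
n=12: y≈-0.134054, sp=4, e=sp−y≈4.134054; I≈3.548142, D=e−e_prev≈8.156743; u=0·4.134054+3/4·3.548142+3/4·8.156743≈8.778664; next y=4/5·(-0.134054)+1·8.778664≈8.671421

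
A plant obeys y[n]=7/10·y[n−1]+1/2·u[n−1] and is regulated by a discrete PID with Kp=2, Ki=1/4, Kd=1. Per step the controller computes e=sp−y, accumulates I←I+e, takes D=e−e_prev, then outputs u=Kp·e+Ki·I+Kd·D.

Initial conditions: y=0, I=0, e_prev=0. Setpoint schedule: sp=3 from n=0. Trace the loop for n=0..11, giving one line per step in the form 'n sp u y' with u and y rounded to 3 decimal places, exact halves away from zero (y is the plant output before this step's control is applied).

(exact arithmetic carried between steps; '≈' marks a value shown rounded to 6 d.p. or computed from one; I and e_prev carry over from the previous line; the table rounds u and y to 3 d.p., halves away from zero)
n=0: y=0, sp=3, e=sp−y=3; I=3, D=e−e_prev=3; u=2·3+1/4·3+1·3=9.75; next y=7/10·0+1/2·9.75=4.875
n=1: y=4.875, sp=3, e=sp−y=-1.875; I=1.125, D=e−e_prev=-4.875; u=2·(-1.875)+1/4·1.125+1·(-4.875)=-8.34375; next y=7/10·4.875+1/2·(-8.34375)=-0.759375
n=2: y=-0.759375, sp=3, e=sp−y=3.759375; I=4.884375, D=e−e_prev=5.634375; u=2·3.759375+1/4·4.884375+1·5.634375≈14.374219; next y=7/10·(-0.759375)+1/2·14.374219≈6.655547
n=3: y≈6.655547, sp=3, e=sp−y≈-3.655547; I≈1.228828, D=e−e_prev≈-7.414922; u=2·(-3.655547)+1/4·1.228828+1·(-7.414922)≈-14.418809; next y=7/10·6.655547+1/2·(-14.418809)≈-2.550521
n=4: y≈-2.550521, sp=3, e=sp−y≈5.550521; I≈6.779350, D=e−e_prev≈9.206068; u=2·5.550521+1/4·6.779350+1·9.206068≈22.001949; next y=7/10·(-2.550521)+1/2·22.001949≈9.215609
n=5: y≈9.215609, sp=3, e=sp−y≈-6.215609; I≈0.563740, D=e−e_prev≈-11.766131; u=2·(-6.215609)+1/4·0.563740+1·(-11.766131)≈-24.056414; next y=7/10·9.215609+1/2·(-24.056414)≈-5.577281
n=6: y≈-5.577281, sp=3, e=sp−y≈8.577281; I≈9.141021, D=e−e_prev≈14.792890; u=2·8.577281+1/4·9.141021+1·14.792890≈34.232707; next y=7/10·(-5.577281)+1/2·34.232707≈13.212257
n=7: y≈13.212257, sp=3, e=sp−y≈-10.212257; I≈-1.071236, D=e−e_prev≈-18.789537; u=2·(-10.212257)+1/4·(-1.071236)+1·(-18.789537)≈-39.481860; next y=7/10·13.212257+1/2·(-39.481860)≈-10.492350
n=8: y≈-10.492350, sp=3, e=sp−y≈13.492350; I≈12.421114, D=e−e_prev≈23.704607; u=2·13.492350+1/4·12.421114+1·23.704607≈53.794586; next y=7/10·(-10.492350)+1/2·53.794586≈19.552648
n=9: y≈19.552648, sp=3, e=sp−y≈-16.552648; I≈-4.131534, D=e−e_prev≈-30.044998; u=2·(-16.552648)+1/4·(-4.131534)+1·(-30.044998)≈-64.183177; next y=7/10·19.552648+1/2·(-64.183177)≈-18.404735
n=10: y≈-18.404735, sp=3, e=sp−y≈21.404735; I≈17.273202, D=e−e_prev≈37.957383; u=2·21.404735+1/4·17.273202+1·37.957383≈85.085154; next y=7/10·(-18.404735)+1/2·85.085154≈29.659262
n=11: y≈29.659262, sp=3, e=sp−y≈-26.659262; I≈-9.386061, D=e−e_prev≈-48.063997; u=2·(-26.659262)+1/4·(-9.386061)+1·(-48.063997)≈-103.729037; next y=7/10·29.659262+1/2·(-103.729037)≈-31.103035

0 3 9.750 0.000
1 3 -8.344 4.875
2 3 14.374 -0.759
3 3 -14.419 6.656
4 3 22.002 -2.551
5 3 -24.056 9.216
6 3 34.233 -5.577
7 3 -39.482 13.212
8 3 53.795 -10.492
9 3 -64.183 19.553
10 3 85.085 -18.405
11 3 -103.729 29.659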